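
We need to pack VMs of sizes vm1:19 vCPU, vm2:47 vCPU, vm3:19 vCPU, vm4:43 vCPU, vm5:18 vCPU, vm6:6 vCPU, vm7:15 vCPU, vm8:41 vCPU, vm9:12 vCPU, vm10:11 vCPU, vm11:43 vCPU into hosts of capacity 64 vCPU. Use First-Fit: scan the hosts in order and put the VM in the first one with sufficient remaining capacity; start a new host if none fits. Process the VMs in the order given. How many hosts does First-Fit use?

5 hosts

Put vm1 (19 vCPU) in host 1; 45 vCPU remain.
Put vm2 (47 vCPU) in host 2; 17 vCPU remain.
Put vm3 (19 vCPU) in host 1; 26 vCPU remain.
Put vm4 (43 vCPU) in host 3; 21 vCPU remain.
Put vm5 (18 vCPU) in host 1; 8 vCPU remain.
Put vm6 (6 vCPU) in host 1; 2 vCPU remain.
Put vm7 (15 vCPU) in host 2; 2 vCPU remain.
Put vm8 (41 vCPU) in host 4; 23 vCPU remain.
Put vm9 (12 vCPU) in host 3; 9 vCPU remain.
Put vm10 (11 vCPU) in host 4; 12 vCPU remain.
Put vm11 (43 vCPU) in host 5; 21 vCPU remain.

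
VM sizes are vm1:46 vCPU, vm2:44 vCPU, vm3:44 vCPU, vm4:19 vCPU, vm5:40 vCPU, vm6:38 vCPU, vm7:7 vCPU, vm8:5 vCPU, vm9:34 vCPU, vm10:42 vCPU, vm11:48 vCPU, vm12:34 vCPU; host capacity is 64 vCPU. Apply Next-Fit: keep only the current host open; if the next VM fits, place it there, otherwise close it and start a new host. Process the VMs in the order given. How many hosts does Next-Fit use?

9

host 1: place vm1 (46 vCPU), 18 vCPU left
host 2: place vm2 (44 vCPU), 20 vCPU left
host 3: place vm3 (44 vCPU), 20 vCPU left
host 3: place vm4 (19 vCPU), 1 vCPU left
host 4: place vm5 (40 vCPU), 24 vCPU left
host 5: place vm6 (38 vCPU), 26 vCPU left
host 5: place vm7 (7 vCPU), 19 vCPU left
host 5: place vm8 (5 vCPU), 14 vCPU left
host 6: place vm9 (34 vCPU), 30 vCPU left
host 7: place vm10 (42 vCPU), 22 vCPU left
host 8: place vm11 (48 vCPU), 16 vCPU left
host 9: place vm12 (34 vCPU), 30 vCPU left
Final hosts: [46] [44] [44,19] [40] [38,7,5] [34] [42] [48] [34].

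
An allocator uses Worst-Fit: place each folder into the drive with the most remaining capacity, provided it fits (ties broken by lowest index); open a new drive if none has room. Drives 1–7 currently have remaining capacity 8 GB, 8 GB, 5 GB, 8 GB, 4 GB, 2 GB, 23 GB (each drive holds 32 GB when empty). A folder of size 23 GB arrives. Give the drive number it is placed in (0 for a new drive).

7

Drives with room: drive 7 (23 GB).
Most room is drive 7 with 23 GB free.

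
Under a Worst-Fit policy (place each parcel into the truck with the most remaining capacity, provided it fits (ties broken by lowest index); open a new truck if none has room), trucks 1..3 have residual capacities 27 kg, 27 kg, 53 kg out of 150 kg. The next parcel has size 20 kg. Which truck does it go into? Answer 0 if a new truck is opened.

Trucks with room: truck 1 (27 kg), truck 2 (27 kg), truck 3 (53 kg).
Most room is truck 3 with 53 kg free.

3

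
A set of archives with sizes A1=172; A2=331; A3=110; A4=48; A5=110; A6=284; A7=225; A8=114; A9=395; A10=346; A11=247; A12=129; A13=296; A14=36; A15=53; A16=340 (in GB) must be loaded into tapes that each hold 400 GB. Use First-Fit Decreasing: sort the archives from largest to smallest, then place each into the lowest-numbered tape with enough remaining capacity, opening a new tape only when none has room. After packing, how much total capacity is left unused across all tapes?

364

Sorted descending: 395, 346, 340, 331, 296, 284, 247, 225, 172, 129, 114, 110, 110, 53, 48, 36.
Put 395 GB in tape 1; 5 GB remain.
Put 346 GB in tape 2; 54 GB remain.
Put 340 GB in tape 3; 60 GB remain.
Put 331 GB in tape 4; 69 GB remain.
Put 296 GB in tape 5; 104 GB remain.
Put 284 GB in tape 6; 116 GB remain.
Put 247 GB in tape 7; 153 GB remain.
Put 225 GB in tape 8; 175 GB remain.
Put 172 GB in tape 8; 3 GB remain.
Put 129 GB in tape 7; 24 GB remain.
Put 114 GB in tape 6; 2 GB remain.
Put 110 GB in tape 9; 290 GB remain.
Put 110 GB in tape 9; 180 GB remain.
Put 53 GB in tape 2; 1 GB remain.
Put 48 GB in tape 3; 12 GB remain.
Put 36 GB in tape 4; 33 GB remain.
9 tapes × 400 GB = 3600 GB; used 3236 GB; unused 364 GB.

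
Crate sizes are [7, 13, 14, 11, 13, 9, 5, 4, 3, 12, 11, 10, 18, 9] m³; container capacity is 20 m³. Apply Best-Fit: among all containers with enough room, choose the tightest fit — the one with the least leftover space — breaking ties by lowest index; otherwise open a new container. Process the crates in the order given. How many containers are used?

8 containers

container 1: place 7 m³, 13 m³ left
container 1: place 13 m³, 0 m³ left
container 2: place 14 m³, 6 m³ left
container 3: place 11 m³, 9 m³ left
container 4: place 13 m³, 7 m³ left
container 3: place 9 m³, 0 m³ left
container 2: place 5 m³, 1 m³ left
container 4: place 4 m³, 3 m³ left
container 4: place 3 m³, 0 m³ left
container 5: place 12 m³, 8 m³ left
container 6: place 11 m³, 9 m³ left
container 7: place 10 m³, 10 m³ left
container 8: place 18 m³, 2 m³ left
container 6: place 9 m³, 0 m³ left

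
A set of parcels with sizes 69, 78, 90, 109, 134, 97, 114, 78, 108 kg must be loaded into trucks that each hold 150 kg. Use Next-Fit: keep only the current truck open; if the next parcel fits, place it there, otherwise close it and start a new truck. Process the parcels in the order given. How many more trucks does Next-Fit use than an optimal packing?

Next-Fit: [69,78] [90] [109] [134] [97] [114] [78] [108] → 8 trucks.
8 parcels exceed 75 kg (half the capacity), and no two of those can share a truck, so at least 8 trucks are needed.
So 8 is already optimal.

0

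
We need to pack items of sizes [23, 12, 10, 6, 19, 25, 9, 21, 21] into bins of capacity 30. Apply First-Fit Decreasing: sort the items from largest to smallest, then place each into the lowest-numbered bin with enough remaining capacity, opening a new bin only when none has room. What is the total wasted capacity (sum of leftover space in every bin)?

34

Sorted descending: 25, 23, 21, 21, 19, 12, 10, 9, 6.
bin 1: place 25, 5 left
bin 2: place 23, 7 left
bin 3: place 21, 9 left
bin 4: place 21, 9 left
bin 5: place 19, 11 left
bin 6: place 12, 18 left
bin 5: place 10, 1 left
bin 3: place 9, 0 left
bin 2: place 6, 1 left
6 bins × 30 = 180; used 146; unused 34.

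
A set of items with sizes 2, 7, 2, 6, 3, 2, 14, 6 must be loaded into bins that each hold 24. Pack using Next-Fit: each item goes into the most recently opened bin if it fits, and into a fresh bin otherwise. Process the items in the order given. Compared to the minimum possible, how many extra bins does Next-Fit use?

0

Next-Fit: [2,7,2,6,3,2] [14,6] → 2 bins.
Total size 42; any packing needs at least ⌈42/24⌉ = 2 bins.
So 2 is already optimal.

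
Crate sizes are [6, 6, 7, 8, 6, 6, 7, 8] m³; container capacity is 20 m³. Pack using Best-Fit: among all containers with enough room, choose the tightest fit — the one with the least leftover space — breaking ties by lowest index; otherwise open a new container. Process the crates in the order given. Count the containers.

Put 6 m³ in container 1; 14 m³ remain.
Put 6 m³ in container 1; 8 m³ remain.
Put 7 m³ in container 1; 1 m³ remain.
Put 8 m³ in container 2; 12 m³ remain.
Put 6 m³ in container 2; 6 m³ remain.
Put 6 m³ in container 2; 0 m³ remain.
Put 7 m³ in container 3; 13 m³ remain.
Put 8 m³ in container 3; 5 m³ remain.
Final containers: [6,6,7] [8,6,6] [7,8].

3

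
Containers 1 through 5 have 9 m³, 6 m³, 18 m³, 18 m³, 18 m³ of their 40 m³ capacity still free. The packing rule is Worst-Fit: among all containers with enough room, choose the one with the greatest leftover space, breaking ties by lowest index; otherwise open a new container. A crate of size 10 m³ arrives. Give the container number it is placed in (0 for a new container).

3

Containers with room: container 3 (18 m³), container 4 (18 m³), container 5 (18 m³).
Most room is container 3 with 18 m³ free.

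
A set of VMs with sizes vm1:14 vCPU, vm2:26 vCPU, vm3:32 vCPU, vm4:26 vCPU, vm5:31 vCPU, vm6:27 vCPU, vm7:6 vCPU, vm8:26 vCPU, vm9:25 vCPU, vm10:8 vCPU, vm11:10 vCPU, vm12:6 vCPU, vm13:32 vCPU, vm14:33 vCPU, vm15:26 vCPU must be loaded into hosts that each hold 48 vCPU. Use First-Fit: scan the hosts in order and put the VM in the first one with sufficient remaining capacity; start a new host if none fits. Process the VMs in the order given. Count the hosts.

10

vm1 (14 vCPU) → host 1 (remaining 34 vCPU)
vm2 (26 vCPU) → host 1 (remaining 8 vCPU)
vm3 (32 vCPU) → host 2 (remaining 16 vCPU)
vm4 (26 vCPU) → host 3 (remaining 22 vCPU)
vm5 (31 vCPU) → host 4 (remaining 17 vCPU)
vm6 (27 vCPU) → host 5 (remaining 21 vCPU)
vm7 (6 vCPU) → host 1 (remaining 2 vCPU)
vm8 (26 vCPU) → host 6 (remaining 22 vCPU)
vm9 (25 vCPU) → host 7 (remaining 23 vCPU)
vm10 (8 vCPU) → host 2 (remaining 8 vCPU)
vm11 (10 vCPU) → host 3 (remaining 12 vCPU)
vm12 (6 vCPU) → host 2 (remaining 2 vCPU)
vm13 (32 vCPU) → host 8 (remaining 16 vCPU)
vm14 (33 vCPU) → host 9 (remaining 15 vCPU)
vm15 (26 vCPU) → host 10 (remaining 22 vCPU)
Final hosts: [14,26,6] [32,8,6] [26,10] [31] [27] [26] [25] [32] [33] [26].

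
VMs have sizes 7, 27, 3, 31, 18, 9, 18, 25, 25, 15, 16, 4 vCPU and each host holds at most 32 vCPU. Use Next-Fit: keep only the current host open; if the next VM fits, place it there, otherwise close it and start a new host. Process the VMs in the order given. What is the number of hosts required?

host 1: place 7 vCPU, 25 vCPU left
host 2: place 27 vCPU, 5 vCPU left
host 2: place 3 vCPU, 2 vCPU left
host 3: place 31 vCPU, 1 vCPU left
host 4: place 18 vCPU, 14 vCPU left
host 4: place 9 vCPU, 5 vCPU left
host 5: place 18 vCPU, 14 vCPU left
host 6: place 25 vCPU, 7 vCPU left
host 7: place 25 vCPU, 7 vCPU left
host 8: place 15 vCPU, 17 vCPU left
host 8: place 16 vCPU, 1 vCPU left
host 9: place 4 vCPU, 28 vCPU left
Final hosts: [7] [27,3] [31] [18,9] [18] [25] [25] [15,16] [4].

9 hosts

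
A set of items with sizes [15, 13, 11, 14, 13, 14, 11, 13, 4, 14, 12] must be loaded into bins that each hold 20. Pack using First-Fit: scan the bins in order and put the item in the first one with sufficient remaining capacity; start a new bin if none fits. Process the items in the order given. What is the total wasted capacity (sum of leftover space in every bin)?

bin 1: place 15, 5 left
bin 2: place 13, 7 left
bin 3: place 11, 9 left
bin 4: place 14, 6 left
bin 5: place 13, 7 left
bin 6: place 14, 6 left
bin 7: place 11, 9 left
bin 8: place 13, 7 left
bin 1: place 4, 1 left
bin 9: place 14, 6 left
bin 10: place 12, 8 left
10 bins × 20 = 200; used 134; unused 66.

66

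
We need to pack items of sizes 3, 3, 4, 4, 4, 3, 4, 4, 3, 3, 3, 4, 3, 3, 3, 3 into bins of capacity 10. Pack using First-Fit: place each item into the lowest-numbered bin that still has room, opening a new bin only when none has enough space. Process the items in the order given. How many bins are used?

6 bins

bin 1: place 3, 7 left
bin 1: place 3, 4 left
bin 1: place 4, 0 left
bin 2: place 4, 6 left
bin 2: place 4, 2 left
bin 3: place 3, 7 left
bin 3: place 4, 3 left
bin 4: place 4, 6 left
bin 3: place 3, 0 left
bin 4: place 3, 3 left
bin 4: place 3, 0 left
bin 5: place 4, 6 left
bin 5: place 3, 3 left
bin 5: place 3, 0 left
bin 6: place 3, 7 left
bin 6: place 3, 4 left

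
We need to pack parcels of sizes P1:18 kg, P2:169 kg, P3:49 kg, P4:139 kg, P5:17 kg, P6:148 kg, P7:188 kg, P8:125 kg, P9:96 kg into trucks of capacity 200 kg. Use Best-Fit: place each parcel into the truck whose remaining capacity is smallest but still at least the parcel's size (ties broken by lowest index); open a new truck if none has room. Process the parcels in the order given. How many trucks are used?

6 trucks

P1 (18 kg) → truck 1 (remaining 182 kg)
P2 (169 kg) → truck 1 (remaining 13 kg)
P3 (49 kg) → truck 2 (remaining 151 kg)
P4 (139 kg) → truck 2 (remaining 12 kg)
P5 (17 kg) → truck 3 (remaining 183 kg)
P6 (148 kg) → truck 3 (remaining 35 kg)
P7 (188 kg) → truck 4 (remaining 12 kg)
P8 (125 kg) → truck 5 (remaining 75 kg)
P9 (96 kg) → truck 6 (remaining 104 kg)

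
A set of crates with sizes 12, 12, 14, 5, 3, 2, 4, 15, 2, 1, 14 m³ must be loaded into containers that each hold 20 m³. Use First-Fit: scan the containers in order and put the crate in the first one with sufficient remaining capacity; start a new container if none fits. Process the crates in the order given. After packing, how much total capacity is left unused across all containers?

16

container 1: place 12 m³, 8 m³ left
container 2: place 12 m³, 8 m³ left
container 3: place 14 m³, 6 m³ left
container 1: place 5 m³, 3 m³ left
container 1: place 3 m³, 0 m³ left
container 2: place 2 m³, 6 m³ left
container 2: place 4 m³, 2 m³ left
container 4: place 15 m³, 5 m³ left
container 2: place 2 m³, 0 m³ left
container 3: place 1 m³, 5 m³ left
container 5: place 14 m³, 6 m³ left
5 containers × 20 m³ = 100 m³; used 84 m³; unused 16 m³.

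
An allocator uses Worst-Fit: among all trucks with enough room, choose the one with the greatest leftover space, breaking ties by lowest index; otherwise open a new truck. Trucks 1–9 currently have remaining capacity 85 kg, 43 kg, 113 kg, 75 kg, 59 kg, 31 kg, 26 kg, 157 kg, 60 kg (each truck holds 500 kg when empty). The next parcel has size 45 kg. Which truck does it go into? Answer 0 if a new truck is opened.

Trucks with room: truck 1 (85 kg), truck 3 (113 kg), truck 4 (75 kg), truck 5 (59 kg), truck 8 (157 kg), truck 9 (60 kg).
Most room is truck 8 with 157 kg free.

8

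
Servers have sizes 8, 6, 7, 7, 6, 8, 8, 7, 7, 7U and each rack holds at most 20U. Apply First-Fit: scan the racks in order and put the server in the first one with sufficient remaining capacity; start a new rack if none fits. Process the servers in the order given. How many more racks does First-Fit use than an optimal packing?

First-Fit: [8,6,6] [7,7] [8,8] [7,7] [7] → 5 racks.
Total size 71U; any packing needs at least ⌈71/20⌉ = 4 racks.
An optimal packing achieves that bound: [8,8] [8,7] [7,7,6] [7,7,6] → 4 racks.
Excess: 5 − 4 = 1.

1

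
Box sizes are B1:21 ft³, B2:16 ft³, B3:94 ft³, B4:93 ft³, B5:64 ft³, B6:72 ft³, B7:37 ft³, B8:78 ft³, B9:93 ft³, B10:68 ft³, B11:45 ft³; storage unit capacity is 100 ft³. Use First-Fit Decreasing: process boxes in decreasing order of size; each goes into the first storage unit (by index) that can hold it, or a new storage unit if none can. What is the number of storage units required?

Sorted descending: 94, 93, 93, 78, 72, 68, 64, 45, 37, 21, 16.
Put 94 ft³ in storage unit 1; 6 ft³ remain.
Put 93 ft³ in storage unit 2; 7 ft³ remain.
Put 93 ft³ in storage unit 3; 7 ft³ remain.
Put 78 ft³ in storage unit 4; 22 ft³ remain.
Put 72 ft³ in storage unit 5; 28 ft³ remain.
Put 68 ft³ in storage unit 6; 32 ft³ remain.
Put 64 ft³ in storage unit 7; 36 ft³ remain.
Put 45 ft³ in storage unit 8; 55 ft³ remain.
Put 37 ft³ in storage unit 8; 18 ft³ remain.
Put 21 ft³ in storage unit 4; 1 ft³ remain.
Put 16 ft³ in storage unit 5; 12 ft³ remain.

8 storage units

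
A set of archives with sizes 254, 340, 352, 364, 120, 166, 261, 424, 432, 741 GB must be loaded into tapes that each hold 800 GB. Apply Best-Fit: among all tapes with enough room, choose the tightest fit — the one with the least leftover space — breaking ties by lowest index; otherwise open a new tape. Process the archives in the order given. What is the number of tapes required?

6

254 GB → tape 1 (remaining 546 GB)
340 GB → tape 1 (remaining 206 GB)
352 GB → tape 2 (remaining 448 GB)
364 GB → tape 2 (remaining 84 GB)
120 GB → tape 1 (remaining 86 GB)
166 GB → tape 3 (remaining 634 GB)
261 GB → tape 3 (remaining 373 GB)
424 GB → tape 4 (remaining 376 GB)
432 GB → tape 5 (remaining 368 GB)
741 GB → tape 6 (remaining 59 GB)
Final tapes: [254,340,120] [352,364] [166,261] [424] [432] [741].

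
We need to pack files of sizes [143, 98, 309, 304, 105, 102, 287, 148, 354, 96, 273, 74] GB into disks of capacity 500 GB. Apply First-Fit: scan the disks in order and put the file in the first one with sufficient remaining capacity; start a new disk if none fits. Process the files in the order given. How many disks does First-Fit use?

Put 143 GB in disk 1; 357 GB remain.
Put 98 GB in disk 1; 259 GB remain.
Put 309 GB in disk 2; 191 GB remain.
Put 304 GB in disk 3; 196 GB remain.
Put 105 GB in disk 1; 154 GB remain.
Put 102 GB in disk 1; 52 GB remain.
Put 287 GB in disk 4; 213 GB remain.
Put 148 GB in disk 2; 43 GB remain.
Put 354 GB in disk 5; 146 GB remain.
Put 96 GB in disk 3; 100 GB remain.
Put 273 GB in disk 6; 227 GB remain.
Put 74 GB in disk 3; 26 GB remain.

6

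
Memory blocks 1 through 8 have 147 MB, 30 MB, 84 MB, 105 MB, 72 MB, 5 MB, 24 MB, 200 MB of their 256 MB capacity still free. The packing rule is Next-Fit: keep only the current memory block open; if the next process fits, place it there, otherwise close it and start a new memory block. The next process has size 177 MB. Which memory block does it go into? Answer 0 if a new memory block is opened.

8

Next-Fit only looks at memory block 8, which has 200 MB free.
177 MB fits there.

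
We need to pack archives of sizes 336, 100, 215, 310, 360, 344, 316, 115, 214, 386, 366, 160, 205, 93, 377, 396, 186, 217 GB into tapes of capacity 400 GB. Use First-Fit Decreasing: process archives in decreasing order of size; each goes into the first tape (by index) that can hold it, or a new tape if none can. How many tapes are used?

Sorted descending: 396, 386, 377, 366, 360, 344, 336, 316, 310, 217, 215, 214, 205, 186, 160, 115, 100, 93.
Put 396 GB in tape 1; 4 GB remain.
Put 386 GB in tape 2; 14 GB remain.
Put 377 GB in tape 3; 23 GB remain.
Put 366 GB in tape 4; 34 GB remain.
Put 360 GB in tape 5; 40 GB remain.
Put 344 GB in tape 6; 56 GB remain.
Put 336 GB in tape 7; 64 GB remain.
Put 316 GB in tape 8; 84 GB remain.
Put 310 GB in tape 9; 90 GB remain.
Put 217 GB in tape 10; 183 GB remain.
Put 215 GB in tape 11; 185 GB remain.
Put 214 GB in tape 12; 186 GB remain.
Put 205 GB in tape 13; 195 GB remain.
Put 186 GB in tape 12; 0 GB remain.
Put 160 GB in tape 10; 23 GB remain.
Put 115 GB in tape 11; 70 GB remain.
Put 100 GB in tape 13; 95 GB remain.
Put 93 GB in tape 13; 2 GB remain.

13 tapes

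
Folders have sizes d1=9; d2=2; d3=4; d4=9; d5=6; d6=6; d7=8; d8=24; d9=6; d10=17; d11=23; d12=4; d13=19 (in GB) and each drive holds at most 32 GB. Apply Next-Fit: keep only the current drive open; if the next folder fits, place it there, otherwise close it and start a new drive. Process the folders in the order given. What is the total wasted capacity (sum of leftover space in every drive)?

55

Put d1 (9 GB) in drive 1; 23 GB remain.
Put d2 (2 GB) in drive 1; 21 GB remain.
Put d3 (4 GB) in drive 1; 17 GB remain.
Put d4 (9 GB) in drive 1; 8 GB remain.
Put d5 (6 GB) in drive 1; 2 GB remain.
Put d6 (6 GB) in drive 2; 26 GB remain.
Put d7 (8 GB) in drive 2; 18 GB remain.
Put d8 (24 GB) in drive 3; 8 GB remain.
Put d9 (6 GB) in drive 3; 2 GB remain.
Put d10 (17 GB) in drive 4; 15 GB remain.
Put d11 (23 GB) in drive 5; 9 GB remain.
Put d12 (4 GB) in drive 5; 5 GB remain.
Put d13 (19 GB) in drive 6; 13 GB remain.
6 drives × 32 GB = 192 GB; used 137 GB; unused 55 GB.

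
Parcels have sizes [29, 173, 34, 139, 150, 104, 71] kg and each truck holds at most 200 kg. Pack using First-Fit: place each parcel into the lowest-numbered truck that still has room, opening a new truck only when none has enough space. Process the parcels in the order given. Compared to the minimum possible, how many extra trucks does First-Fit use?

1

First-Fit: [29,34,104] [173] [139] [150] [71] → 5 trucks.
Total size 700 kg; any packing needs at least ⌈700/200⌉ = 4 trucks.
An optimal packing achieves that bound: [173] [150,34] [139,29] [104,71] → 4 trucks.
Excess: 5 − 4 = 1.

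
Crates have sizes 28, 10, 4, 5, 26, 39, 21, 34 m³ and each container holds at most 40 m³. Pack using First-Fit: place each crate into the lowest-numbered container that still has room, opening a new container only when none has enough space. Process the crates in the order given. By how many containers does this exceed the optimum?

First-Fit: [28,10] [4,5,26] [39] [21] [34] → 5 containers.
Total size 167 m³; any packing needs at least ⌈167/40⌉ = 5 containers.
So 5 is already optimal.

0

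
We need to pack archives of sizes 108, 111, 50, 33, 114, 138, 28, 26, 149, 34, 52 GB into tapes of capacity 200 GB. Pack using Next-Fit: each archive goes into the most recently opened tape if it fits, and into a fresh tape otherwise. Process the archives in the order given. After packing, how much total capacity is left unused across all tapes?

357

Put 108 GB in tape 1; 92 GB remain.
Put 111 GB in tape 2; 89 GB remain.
Put 50 GB in tape 2; 39 GB remain.
Put 33 GB in tape 2; 6 GB remain.
Put 114 GB in tape 3; 86 GB remain.
Put 138 GB in tape 4; 62 GB remain.
Put 28 GB in tape 4; 34 GB remain.
Put 26 GB in tape 4; 8 GB remain.
Put 149 GB in tape 5; 51 GB remain.
Put 34 GB in tape 5; 17 GB remain.
Put 52 GB in tape 6; 148 GB remain.
6 tapes × 200 GB = 1200 GB; used 843 GB; unused 357 GB.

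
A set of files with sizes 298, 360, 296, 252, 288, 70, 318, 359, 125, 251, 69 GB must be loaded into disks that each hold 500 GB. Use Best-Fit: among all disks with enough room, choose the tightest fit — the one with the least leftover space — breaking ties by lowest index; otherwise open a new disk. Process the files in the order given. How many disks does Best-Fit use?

8

disk 1: place 298 GB, 202 GB left
disk 2: place 360 GB, 140 GB left
disk 3: place 296 GB, 204 GB left
disk 4: place 252 GB, 248 GB left
disk 5: place 288 GB, 212 GB left
disk 2: place 70 GB, 70 GB left
disk 6: place 318 GB, 182 GB left
disk 7: place 359 GB, 141 GB left
disk 7: place 125 GB, 16 GB left
disk 8: place 251 GB, 249 GB left
disk 2: place 69 GB, 1 GB left
Final disks: [298] [360,70,69] [296] [252] [288] [318] [359,125] [251].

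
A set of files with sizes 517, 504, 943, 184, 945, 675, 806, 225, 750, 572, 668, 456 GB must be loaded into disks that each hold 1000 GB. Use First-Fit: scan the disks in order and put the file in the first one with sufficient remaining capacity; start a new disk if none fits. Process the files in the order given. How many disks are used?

9 disks

disk 1: place 517 GB, 483 GB left
disk 2: place 504 GB, 496 GB left
disk 3: place 943 GB, 57 GB left
disk 1: place 184 GB, 299 GB left
disk 4: place 945 GB, 55 GB left
disk 5: place 675 GB, 325 GB left
disk 6: place 806 GB, 194 GB left
disk 1: place 225 GB, 74 GB left
disk 7: place 750 GB, 250 GB left
disk 8: place 572 GB, 428 GB left
disk 9: place 668 GB, 332 GB left
disk 2: place 456 GB, 40 GB left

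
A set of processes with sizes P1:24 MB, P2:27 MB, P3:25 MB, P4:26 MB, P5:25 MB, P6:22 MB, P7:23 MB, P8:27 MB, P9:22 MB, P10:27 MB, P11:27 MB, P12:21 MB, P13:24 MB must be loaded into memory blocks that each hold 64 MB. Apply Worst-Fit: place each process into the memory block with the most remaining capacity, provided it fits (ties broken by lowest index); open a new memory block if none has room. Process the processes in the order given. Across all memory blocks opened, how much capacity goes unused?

128

memory block 1: place P1 (24 MB), 40 MB left
memory block 1: place P2 (27 MB), 13 MB left
memory block 2: place P3 (25 MB), 39 MB left
memory block 2: place P4 (26 MB), 13 MB left
memory block 3: place P5 (25 MB), 39 MB left
memory block 3: place P6 (22 MB), 17 MB left
memory block 4: place P7 (23 MB), 41 MB left
memory block 4: place P8 (27 MB), 14 MB left
memory block 5: place P9 (22 MB), 42 MB left
memory block 5: place P10 (27 MB), 15 MB left
memory block 6: place P11 (27 MB), 37 MB left
memory block 6: place P12 (21 MB), 16 MB left
memory block 7: place P13 (24 MB), 40 MB left
7 memory blocks × 64 MB = 448 MB; used 320 MB; unused 128 MB.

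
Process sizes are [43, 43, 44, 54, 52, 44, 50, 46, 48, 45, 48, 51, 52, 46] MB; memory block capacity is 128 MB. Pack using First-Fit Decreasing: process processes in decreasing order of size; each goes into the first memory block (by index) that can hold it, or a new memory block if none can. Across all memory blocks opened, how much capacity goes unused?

230

Sorted descending: 54, 52, 52, 51, 50, 48, 48, 46, 46, 45, 44, 44, 43, 43.
54 MB → memory block 1 (remaining 74 MB)
52 MB → memory block 1 (remaining 22 MB)
52 MB → memory block 2 (remaining 76 MB)
51 MB → memory block 2 (remaining 25 MB)
50 MB → memory block 3 (remaining 78 MB)
48 MB → memory block 3 (remaining 30 MB)
48 MB → memory block 4 (remaining 80 MB)
46 MB → memory block 4 (remaining 34 MB)
46 MB → memory block 5 (remaining 82 MB)
45 MB → memory block 5 (remaining 37 MB)
44 MB → memory block 6 (remaining 84 MB)
44 MB → memory block 6 (remaining 40 MB)
43 MB → memory block 7 (remaining 85 MB)
43 MB → memory block 7 (remaining 42 MB)
7 memory blocks × 128 MB = 896 MB; used 666 MB; unused 230 MB.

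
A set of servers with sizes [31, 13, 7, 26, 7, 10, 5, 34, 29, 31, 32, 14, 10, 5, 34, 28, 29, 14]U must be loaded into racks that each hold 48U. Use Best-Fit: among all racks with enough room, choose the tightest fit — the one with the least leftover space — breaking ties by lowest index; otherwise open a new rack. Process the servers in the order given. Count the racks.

31U → rack 1 (remaining 17U)
13U → rack 1 (remaining 4U)
7U → rack 2 (remaining 41U)
26U → rack 2 (remaining 15U)
7U → rack 2 (remaining 8U)
10U → rack 3 (remaining 38U)
5U → rack 2 (remaining 3U)
34U → rack 3 (remaining 4U)
29U → rack 4 (remaining 19U)
31U → rack 5 (remaining 17U)
32U → rack 6 (remaining 16U)
14U → rack 6 (remaining 2U)
10U → rack 5 (remaining 7U)
5U → rack 5 (remaining 2U)
34U → rack 7 (remaining 14U)
28U → rack 8 (remaining 20U)
29U → rack 9 (remaining 19U)
14U → rack 7 (remaining 0U)

9 racks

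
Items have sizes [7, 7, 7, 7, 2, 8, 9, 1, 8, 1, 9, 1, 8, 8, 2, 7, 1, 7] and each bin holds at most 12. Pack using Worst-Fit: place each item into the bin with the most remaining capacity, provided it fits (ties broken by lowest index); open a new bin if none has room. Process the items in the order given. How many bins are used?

Put 7 in bin 1; 5 remain.
Put 7 in bin 2; 5 remain.
Put 7 in bin 3; 5 remain.
Put 7 in bin 4; 5 remain.
Put 2 in bin 1; 3 remain.
Put 8 in bin 5; 4 remain.
Put 9 in bin 6; 3 remain.
Put 1 in bin 2; 4 remain.
Put 8 in bin 7; 4 remain.
Put 1 in bin 3; 4 remain.
Put 9 in bin 8; 3 remain.
Put 1 in bin 4; 4 remain.
Put 8 in bin 9; 4 remain.
Put 8 in bin 10; 4 remain.
Put 2 in bin 2; 2 remain.
Put 7 in bin 11; 5 remain.
Put 1 in bin 11; 4 remain.
Put 7 in bin 12; 5 remain.
Final bins: [7,2] [7,1,2] [7,1] [7,1] [8] [9] [8] [9] [8] [8] [7,1] [7].

12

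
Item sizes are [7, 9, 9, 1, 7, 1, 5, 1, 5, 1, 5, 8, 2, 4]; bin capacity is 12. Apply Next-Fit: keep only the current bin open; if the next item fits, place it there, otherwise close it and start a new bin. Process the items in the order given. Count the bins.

8

Put 7 in bin 1; 5 remain.
Put 9 in bin 2; 3 remain.
Put 9 in bin 3; 3 remain.
Put 1 in bin 3; 2 remain.
Put 7 in bin 4; 5 remain.
Put 1 in bin 4; 4 remain.
Put 5 in bin 5; 7 remain.
Put 1 in bin 5; 6 remain.
Put 5 in bin 5; 1 remain.
Put 1 in bin 5; 0 remain.
Put 5 in bin 6; 7 remain.
Put 8 in bin 7; 4 remain.
Put 2 in bin 7; 2 remain.
Put 4 in bin 8; 8 remain.
Final bins: [7] [9] [9,1] [7,1] [5,1,5,1] [5] [8,2] [4].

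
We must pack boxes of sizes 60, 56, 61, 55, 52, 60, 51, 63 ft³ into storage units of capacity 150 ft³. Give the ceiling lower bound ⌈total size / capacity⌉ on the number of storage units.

4 storage units

Total size = 60 + 56 + 61 + 55 + 52 + 60 + 51 + 63 = 458 ft³.
⌈458 / 150⌉ = 4.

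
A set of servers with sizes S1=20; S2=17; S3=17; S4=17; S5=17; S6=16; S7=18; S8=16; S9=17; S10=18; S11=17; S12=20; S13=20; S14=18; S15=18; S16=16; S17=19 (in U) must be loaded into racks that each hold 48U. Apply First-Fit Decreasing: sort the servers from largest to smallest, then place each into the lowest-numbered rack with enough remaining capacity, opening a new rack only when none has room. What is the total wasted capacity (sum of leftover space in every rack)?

Sorted descending: 20, 20, 20, 19, 18, 18, 18, 18, 17, 17, 17, 17, 17, 17, 16, 16, 16.
Put 20U in rack 1; 28U remain.
Put 20U in rack 1; 8U remain.
Put 20U in rack 2; 28U remain.
Put 19U in rack 2; 9U remain.
Put 18U in rack 3; 30U remain.
Put 18U in rack 3; 12U remain.
Put 18U in rack 4; 30U remain.
Put 18U in rack 4; 12U remain.
Put 17U in rack 5; 31U remain.
Put 17U in rack 5; 14U remain.
Put 17U in rack 6; 31U remain.
Put 17U in rack 6; 14U remain.
Put 17U in rack 7; 31U remain.
Put 17U in rack 7; 14U remain.
Put 16U in rack 8; 32U remain.
Put 16U in rack 8; 16U remain.
Put 16U in rack 8; 0U remain.
8 racks × 48U = 384U; used 301U; unused 83U.

83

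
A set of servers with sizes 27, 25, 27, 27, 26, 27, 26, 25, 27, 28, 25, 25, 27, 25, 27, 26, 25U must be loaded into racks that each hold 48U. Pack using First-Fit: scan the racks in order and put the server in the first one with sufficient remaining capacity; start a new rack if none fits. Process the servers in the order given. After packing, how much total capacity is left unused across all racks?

371

27U → rack 1 (remaining 21U)
25U → rack 2 (remaining 23U)
27U → rack 3 (remaining 21U)
27U → rack 4 (remaining 21U)
26U → rack 5 (remaining 22U)
27U → rack 6 (remaining 21U)
26U → rack 7 (remaining 22U)
25U → rack 8 (remaining 23U)
27U → rack 9 (remaining 21U)
28U → rack 10 (remaining 20U)
25U → rack 11 (remaining 23U)
25U → rack 12 (remaining 23U)
27U → rack 13 (remaining 21U)
25U → rack 14 (remaining 23U)
27U → rack 15 (remaining 21U)
26U → rack 16 (remaining 22U)
25U → rack 17 (remaining 23U)
17 racks × 48U = 816U; used 445U; unused 371U.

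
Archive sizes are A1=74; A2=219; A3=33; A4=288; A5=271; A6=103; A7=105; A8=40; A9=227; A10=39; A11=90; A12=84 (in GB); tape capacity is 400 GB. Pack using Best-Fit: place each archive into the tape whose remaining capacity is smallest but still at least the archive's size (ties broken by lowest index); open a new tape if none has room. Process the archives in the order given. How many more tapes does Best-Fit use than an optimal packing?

1

Best-Fit: [74,219,33,40] [288,103] [271,105] [227,39,90] [84] → 5 tapes.
Total size 1573 GB; any packing needs at least ⌈1573/400⌉ = 4 tapes.
An optimal packing achieves that bound: [288,105] [271,90,39] [227,84,74] [219,103,40,33] → 4 tapes.
Excess: 5 − 4 = 1.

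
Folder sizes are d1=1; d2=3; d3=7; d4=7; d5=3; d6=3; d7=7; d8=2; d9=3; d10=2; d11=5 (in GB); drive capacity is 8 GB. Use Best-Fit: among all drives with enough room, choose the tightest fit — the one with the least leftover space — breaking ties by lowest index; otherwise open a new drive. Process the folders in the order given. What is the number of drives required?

6

drive 1: place d1 (1 GB), 7 GB left
drive 1: place d2 (3 GB), 4 GB left
drive 2: place d3 (7 GB), 1 GB left
drive 3: place d4 (7 GB), 1 GB left
drive 1: place d5 (3 GB), 1 GB left
drive 4: place d6 (3 GB), 5 GB left
drive 5: place d7 (7 GB), 1 GB left
drive 4: place d8 (2 GB), 3 GB left
drive 4: place d9 (3 GB), 0 GB left
drive 6: place d10 (2 GB), 6 GB left
drive 6: place d11 (5 GB), 1 GB left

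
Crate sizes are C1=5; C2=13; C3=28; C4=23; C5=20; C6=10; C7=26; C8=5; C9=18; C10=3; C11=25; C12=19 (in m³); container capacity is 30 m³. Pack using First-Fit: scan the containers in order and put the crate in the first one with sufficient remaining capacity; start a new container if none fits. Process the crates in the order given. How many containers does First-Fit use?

container 1: place C1 (5 m³), 25 m³ left
container 1: place C2 (13 m³), 12 m³ left
container 2: place C3 (28 m³), 2 m³ left
container 3: place C4 (23 m³), 7 m³ left
container 4: place C5 (20 m³), 10 m³ left
container 1: place C6 (10 m³), 2 m³ left
container 5: place C7 (26 m³), 4 m³ left
container 3: place C8 (5 m³), 2 m³ left
container 6: place C9 (18 m³), 12 m³ left
container 4: place C10 (3 m³), 7 m³ left
container 7: place C11 (25 m³), 5 m³ left
container 8: place C12 (19 m³), 11 m³ left
Final containers: [5,13,10] [28] [23,5] [20,3] [26] [18] [25] [19].

8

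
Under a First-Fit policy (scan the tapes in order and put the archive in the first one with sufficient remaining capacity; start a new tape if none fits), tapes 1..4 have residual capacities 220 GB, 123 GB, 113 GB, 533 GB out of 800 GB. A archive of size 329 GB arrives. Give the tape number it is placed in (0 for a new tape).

Tapes with room: tape 4 (533 GB).
The first with room is tape 4.

4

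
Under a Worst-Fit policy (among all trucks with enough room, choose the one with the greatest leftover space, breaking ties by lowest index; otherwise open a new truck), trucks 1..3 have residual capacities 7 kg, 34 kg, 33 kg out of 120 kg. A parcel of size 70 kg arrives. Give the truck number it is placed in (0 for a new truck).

0

No truck has ≥ 70 kg free, so a new truck is opened.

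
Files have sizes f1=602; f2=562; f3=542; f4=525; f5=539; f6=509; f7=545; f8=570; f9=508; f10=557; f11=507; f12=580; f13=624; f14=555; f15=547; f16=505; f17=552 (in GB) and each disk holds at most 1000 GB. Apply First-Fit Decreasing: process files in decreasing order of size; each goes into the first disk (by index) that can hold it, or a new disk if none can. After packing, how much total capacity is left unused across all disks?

Sorted descending: 624, 602, 580, 570, 562, 557, 555, 552, 547, 545, 542, 539, 525, 509, 508, 507, 505.
624 GB → disk 1 (remaining 376 GB)
602 GB → disk 2 (remaining 398 GB)
580 GB → disk 3 (remaining 420 GB)
570 GB → disk 4 (remaining 430 GB)
562 GB → disk 5 (remaining 438 GB)
557 GB → disk 6 (remaining 443 GB)
555 GB → disk 7 (remaining 445 GB)
552 GB → disk 8 (remaining 448 GB)
547 GB → disk 9 (remaining 453 GB)
545 GB → disk 10 (remaining 455 GB)
542 GB → disk 11 (remaining 458 GB)
539 GB → disk 12 (remaining 461 GB)
525 GB → disk 13 (remaining 475 GB)
509 GB → disk 14 (remaining 491 GB)
508 GB → disk 15 (remaining 492 GB)
507 GB → disk 16 (remaining 493 GB)
505 GB → disk 17 (remaining 495 GB)
17 disks × 1000 GB = 17000 GB; used 9329 GB; unused 7671 GB.

7671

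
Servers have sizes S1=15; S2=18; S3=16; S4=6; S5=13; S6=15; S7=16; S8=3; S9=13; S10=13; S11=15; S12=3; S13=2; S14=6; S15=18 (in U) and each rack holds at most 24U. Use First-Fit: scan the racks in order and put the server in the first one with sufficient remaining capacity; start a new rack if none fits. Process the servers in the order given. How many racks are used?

S1 (15U) → rack 1 (remaining 9U)
S2 (18U) → rack 2 (remaining 6U)
S3 (16U) → rack 3 (remaining 8U)
S4 (6U) → rack 1 (remaining 3U)
S5 (13U) → rack 4 (remaining 11U)
S6 (15U) → rack 5 (remaining 9U)
S7 (16U) → rack 6 (remaining 8U)
S8 (3U) → rack 1 (remaining 0U)
S9 (13U) → rack 7 (remaining 11U)
S10 (13U) → rack 8 (remaining 11U)
S11 (15U) → rack 9 (remaining 9U)
S12 (3U) → rack 2 (remaining 3U)
S13 (2U) → rack 2 (remaining 1U)
S14 (6U) → rack 3 (remaining 2U)
S15 (18U) → rack 10 (remaining 6U)

10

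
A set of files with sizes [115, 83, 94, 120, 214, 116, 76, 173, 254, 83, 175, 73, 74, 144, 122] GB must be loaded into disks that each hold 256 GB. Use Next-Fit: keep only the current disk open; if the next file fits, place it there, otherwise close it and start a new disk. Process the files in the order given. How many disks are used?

10 disks

disk 1: place 115 GB, 141 GB left
disk 1: place 83 GB, 58 GB left
disk 2: place 94 GB, 162 GB left
disk 2: place 120 GB, 42 GB left
disk 3: place 214 GB, 42 GB left
disk 4: place 116 GB, 140 GB left
disk 4: place 76 GB, 64 GB left
disk 5: place 173 GB, 83 GB left
disk 6: place 254 GB, 2 GB left
disk 7: place 83 GB, 173 GB left
disk 8: place 175 GB, 81 GB left
disk 8: place 73 GB, 8 GB left
disk 9: place 74 GB, 182 GB left
disk 9: place 144 GB, 38 GB left
disk 10: place 122 GB, 134 GB left
Final disks: [115,83] [94,120] [214] [116,76] [173] [254] [83] [175,73] [74,144] [122].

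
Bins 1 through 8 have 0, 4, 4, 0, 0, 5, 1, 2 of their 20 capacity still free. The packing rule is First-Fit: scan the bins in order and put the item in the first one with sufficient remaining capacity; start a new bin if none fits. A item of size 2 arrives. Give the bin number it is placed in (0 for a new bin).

Bins with room: bin 2 (4), bin 3 (4), bin 6 (5), bin 8 (2).
The first with room is bin 2.

2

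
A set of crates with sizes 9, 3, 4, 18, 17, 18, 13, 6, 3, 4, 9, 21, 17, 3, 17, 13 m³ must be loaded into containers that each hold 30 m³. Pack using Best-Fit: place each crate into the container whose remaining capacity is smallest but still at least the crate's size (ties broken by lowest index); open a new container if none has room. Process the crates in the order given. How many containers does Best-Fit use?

Put 9 m³ in container 1; 21 m³ remain.
Put 3 m³ in container 1; 18 m³ remain.
Put 4 m³ in container 1; 14 m³ remain.
Put 18 m³ in container 2; 12 m³ remain.
Put 17 m³ in container 3; 13 m³ remain.
Put 18 m³ in container 4; 12 m³ remain.
Put 13 m³ in container 3; 0 m³ remain.
Put 6 m³ in container 2; 6 m³ remain.
Put 3 m³ in container 2; 3 m³ remain.
Put 4 m³ in container 4; 8 m³ remain.
Put 9 m³ in container 1; 5 m³ remain.
Put 21 m³ in container 5; 9 m³ remain.
Put 17 m³ in container 6; 13 m³ remain.
Put 3 m³ in container 2; 0 m³ remain.
Put 17 m³ in container 7; 13 m³ remain.
Put 13 m³ in container 6; 0 m³ remain.

7 containers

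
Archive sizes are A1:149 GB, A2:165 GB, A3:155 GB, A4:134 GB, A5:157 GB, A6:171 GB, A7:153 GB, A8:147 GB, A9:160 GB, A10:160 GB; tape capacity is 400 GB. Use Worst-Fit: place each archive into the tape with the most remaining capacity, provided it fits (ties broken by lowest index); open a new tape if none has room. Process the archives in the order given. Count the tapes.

5

Put A1 (149 GB) in tape 1; 251 GB remain.
Put A2 (165 GB) in tape 1; 86 GB remain.
Put A3 (155 GB) in tape 2; 245 GB remain.
Put A4 (134 GB) in tape 2; 111 GB remain.
Put A5 (157 GB) in tape 3; 243 GB remain.
Put A6 (171 GB) in tape 3; 72 GB remain.
Put A7 (153 GB) in tape 4; 247 GB remain.
Put A8 (147 GB) in tape 4; 100 GB remain.
Put A9 (160 GB) in tape 5; 240 GB remain.
Put A10 (160 GB) in tape 5; 80 GB remain.
Final tapes: [149,165] [155,134] [157,171] [153,147] [160,160].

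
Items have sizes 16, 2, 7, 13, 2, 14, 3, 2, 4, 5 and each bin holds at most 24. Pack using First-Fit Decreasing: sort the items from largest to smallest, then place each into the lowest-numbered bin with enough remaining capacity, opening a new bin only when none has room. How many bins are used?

3

Sorted descending: 16, 14, 13, 7, 5, 4, 3, 2, 2, 2.
bin 1: place 16, 8 left
bin 2: place 14, 10 left
bin 3: place 13, 11 left
bin 1: place 7, 1 left
bin 2: place 5, 5 left
bin 2: place 4, 1 left
bin 3: place 3, 8 left
bin 3: place 2, 6 left
bin 3: place 2, 4 left
bin 3: place 2, 2 left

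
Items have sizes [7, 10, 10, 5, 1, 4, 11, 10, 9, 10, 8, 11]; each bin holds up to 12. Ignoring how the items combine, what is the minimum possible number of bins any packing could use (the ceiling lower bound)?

Total size = 7 + 10 + 10 + 5 + 1 + 4 + 11 + 10 + 9 + 10 + 8 + 11 = 96.
⌈96 / 12⌉ = 8.

8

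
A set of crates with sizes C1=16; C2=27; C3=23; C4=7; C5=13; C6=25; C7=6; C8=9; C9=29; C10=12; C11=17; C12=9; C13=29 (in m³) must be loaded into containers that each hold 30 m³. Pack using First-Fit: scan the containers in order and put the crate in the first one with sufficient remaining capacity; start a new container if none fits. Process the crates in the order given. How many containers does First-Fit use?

9

Put C1 (16 m³) in container 1; 14 m³ remain.
Put C2 (27 m³) in container 2; 3 m³ remain.
Put C3 (23 m³) in container 3; 7 m³ remain.
Put C4 (7 m³) in container 1; 7 m³ remain.
Put C5 (13 m³) in container 4; 17 m³ remain.
Put C6 (25 m³) in container 5; 5 m³ remain.
Put C7 (6 m³) in container 1; 1 m³ remain.
Put C8 (9 m³) in container 4; 8 m³ remain.
Put C9 (29 m³) in container 6; 1 m³ remain.
Put C10 (12 m³) in container 7; 18 m³ remain.
Put C11 (17 m³) in container 7; 1 m³ remain.
Put C12 (9 m³) in container 8; 21 m³ remain.
Put C13 (29 m³) in container 9; 1 m³ remain.
Final containers: [16,7,6] [27] [23] [13,9] [25] [29] [12,17] [9] [29].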